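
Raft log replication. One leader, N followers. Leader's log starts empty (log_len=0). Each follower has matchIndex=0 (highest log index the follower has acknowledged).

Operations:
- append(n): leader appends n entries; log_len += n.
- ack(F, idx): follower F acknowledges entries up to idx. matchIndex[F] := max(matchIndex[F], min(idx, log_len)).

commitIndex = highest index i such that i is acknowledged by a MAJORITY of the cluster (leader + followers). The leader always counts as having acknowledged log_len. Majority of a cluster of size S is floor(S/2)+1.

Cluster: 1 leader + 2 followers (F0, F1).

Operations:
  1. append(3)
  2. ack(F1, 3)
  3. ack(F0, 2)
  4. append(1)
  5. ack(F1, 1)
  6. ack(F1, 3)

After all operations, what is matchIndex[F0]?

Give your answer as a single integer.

Op 1: append 3 -> log_len=3
Op 2: F1 acks idx 3 -> match: F0=0 F1=3; commitIndex=3
Op 3: F0 acks idx 2 -> match: F0=2 F1=3; commitIndex=3
Op 4: append 1 -> log_len=4
Op 5: F1 acks idx 1 -> match: F0=2 F1=3; commitIndex=3
Op 6: F1 acks idx 3 -> match: F0=2 F1=3; commitIndex=3

Answer: 2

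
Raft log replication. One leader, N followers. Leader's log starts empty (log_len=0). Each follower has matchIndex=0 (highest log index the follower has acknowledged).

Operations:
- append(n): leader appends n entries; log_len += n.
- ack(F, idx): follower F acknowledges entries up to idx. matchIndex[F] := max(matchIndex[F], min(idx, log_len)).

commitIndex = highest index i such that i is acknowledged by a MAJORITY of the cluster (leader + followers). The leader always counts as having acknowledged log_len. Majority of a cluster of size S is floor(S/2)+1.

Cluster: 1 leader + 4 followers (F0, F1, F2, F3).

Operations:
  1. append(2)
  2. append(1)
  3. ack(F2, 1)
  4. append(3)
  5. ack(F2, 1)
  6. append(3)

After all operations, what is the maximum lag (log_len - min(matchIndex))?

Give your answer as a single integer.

Answer: 9

Derivation:
Op 1: append 2 -> log_len=2
Op 2: append 1 -> log_len=3
Op 3: F2 acks idx 1 -> match: F0=0 F1=0 F2=1 F3=0; commitIndex=0
Op 4: append 3 -> log_len=6
Op 5: F2 acks idx 1 -> match: F0=0 F1=0 F2=1 F3=0; commitIndex=0
Op 6: append 3 -> log_len=9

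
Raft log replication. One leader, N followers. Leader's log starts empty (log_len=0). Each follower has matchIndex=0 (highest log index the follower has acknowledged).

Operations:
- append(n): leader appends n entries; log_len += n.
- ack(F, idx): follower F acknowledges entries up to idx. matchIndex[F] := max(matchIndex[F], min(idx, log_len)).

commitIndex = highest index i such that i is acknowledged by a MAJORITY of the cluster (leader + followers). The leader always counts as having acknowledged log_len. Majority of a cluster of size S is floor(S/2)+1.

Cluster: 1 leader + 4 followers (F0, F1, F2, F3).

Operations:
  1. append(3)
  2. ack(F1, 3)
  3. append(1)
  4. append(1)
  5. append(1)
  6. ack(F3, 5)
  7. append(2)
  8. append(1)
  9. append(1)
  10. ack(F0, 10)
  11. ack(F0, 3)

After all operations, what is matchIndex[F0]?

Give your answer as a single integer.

Answer: 10

Derivation:
Op 1: append 3 -> log_len=3
Op 2: F1 acks idx 3 -> match: F0=0 F1=3 F2=0 F3=0; commitIndex=0
Op 3: append 1 -> log_len=4
Op 4: append 1 -> log_len=5
Op 5: append 1 -> log_len=6
Op 6: F3 acks idx 5 -> match: F0=0 F1=3 F2=0 F3=5; commitIndex=3
Op 7: append 2 -> log_len=8
Op 8: append 1 -> log_len=9
Op 9: append 1 -> log_len=10
Op 10: F0 acks idx 10 -> match: F0=10 F1=3 F2=0 F3=5; commitIndex=5
Op 11: F0 acks idx 3 -> match: F0=10 F1=3 F2=0 F3=5; commitIndex=5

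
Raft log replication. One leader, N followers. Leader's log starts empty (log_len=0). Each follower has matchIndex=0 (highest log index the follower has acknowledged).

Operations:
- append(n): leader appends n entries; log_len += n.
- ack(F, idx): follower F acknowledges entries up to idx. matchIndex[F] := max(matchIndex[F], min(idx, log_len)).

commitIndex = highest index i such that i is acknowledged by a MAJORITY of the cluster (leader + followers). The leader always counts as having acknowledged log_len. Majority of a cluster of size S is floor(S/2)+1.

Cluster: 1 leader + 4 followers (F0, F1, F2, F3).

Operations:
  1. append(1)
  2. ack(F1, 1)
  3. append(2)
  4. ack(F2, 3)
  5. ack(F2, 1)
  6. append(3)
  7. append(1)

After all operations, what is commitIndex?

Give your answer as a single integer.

Op 1: append 1 -> log_len=1
Op 2: F1 acks idx 1 -> match: F0=0 F1=1 F2=0 F3=0; commitIndex=0
Op 3: append 2 -> log_len=3
Op 4: F2 acks idx 3 -> match: F0=0 F1=1 F2=3 F3=0; commitIndex=1
Op 5: F2 acks idx 1 -> match: F0=0 F1=1 F2=3 F3=0; commitIndex=1
Op 6: append 3 -> log_len=6
Op 7: append 1 -> log_len=7

Answer: 1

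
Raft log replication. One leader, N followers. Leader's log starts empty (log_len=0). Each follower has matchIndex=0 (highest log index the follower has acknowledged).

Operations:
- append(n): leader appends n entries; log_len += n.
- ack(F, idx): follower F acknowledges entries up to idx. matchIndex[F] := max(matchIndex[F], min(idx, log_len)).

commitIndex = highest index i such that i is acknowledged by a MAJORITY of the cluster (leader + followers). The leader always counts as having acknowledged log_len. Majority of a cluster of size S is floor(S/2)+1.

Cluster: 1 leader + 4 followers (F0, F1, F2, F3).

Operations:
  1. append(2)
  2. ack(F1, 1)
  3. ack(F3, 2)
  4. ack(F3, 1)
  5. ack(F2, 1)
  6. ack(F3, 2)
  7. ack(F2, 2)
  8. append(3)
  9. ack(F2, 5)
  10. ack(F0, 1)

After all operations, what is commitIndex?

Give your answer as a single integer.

Answer: 2

Derivation:
Op 1: append 2 -> log_len=2
Op 2: F1 acks idx 1 -> match: F0=0 F1=1 F2=0 F3=0; commitIndex=0
Op 3: F3 acks idx 2 -> match: F0=0 F1=1 F2=0 F3=2; commitIndex=1
Op 4: F3 acks idx 1 -> match: F0=0 F1=1 F2=0 F3=2; commitIndex=1
Op 5: F2 acks idx 1 -> match: F0=0 F1=1 F2=1 F3=2; commitIndex=1
Op 6: F3 acks idx 2 -> match: F0=0 F1=1 F2=1 F3=2; commitIndex=1
Op 7: F2 acks idx 2 -> match: F0=0 F1=1 F2=2 F3=2; commitIndex=2
Op 8: append 3 -> log_len=5
Op 9: F2 acks idx 5 -> match: F0=0 F1=1 F2=5 F3=2; commitIndex=2
Op 10: F0 acks idx 1 -> match: F0=1 F1=1 F2=5 F3=2; commitIndex=2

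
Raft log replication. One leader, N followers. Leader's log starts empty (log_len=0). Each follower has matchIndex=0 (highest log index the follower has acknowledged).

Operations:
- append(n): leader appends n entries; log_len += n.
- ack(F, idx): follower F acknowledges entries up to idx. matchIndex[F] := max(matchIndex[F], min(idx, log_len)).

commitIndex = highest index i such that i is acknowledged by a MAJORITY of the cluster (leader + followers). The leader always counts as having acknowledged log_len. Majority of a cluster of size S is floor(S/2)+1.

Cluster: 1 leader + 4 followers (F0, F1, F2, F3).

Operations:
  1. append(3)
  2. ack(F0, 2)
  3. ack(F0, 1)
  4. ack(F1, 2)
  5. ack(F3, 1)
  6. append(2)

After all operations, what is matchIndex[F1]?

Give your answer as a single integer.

Answer: 2

Derivation:
Op 1: append 3 -> log_len=3
Op 2: F0 acks idx 2 -> match: F0=2 F1=0 F2=0 F3=0; commitIndex=0
Op 3: F0 acks idx 1 -> match: F0=2 F1=0 F2=0 F3=0; commitIndex=0
Op 4: F1 acks idx 2 -> match: F0=2 F1=2 F2=0 F3=0; commitIndex=2
Op 5: F3 acks idx 1 -> match: F0=2 F1=2 F2=0 F3=1; commitIndex=2
Op 6: append 2 -> log_len=5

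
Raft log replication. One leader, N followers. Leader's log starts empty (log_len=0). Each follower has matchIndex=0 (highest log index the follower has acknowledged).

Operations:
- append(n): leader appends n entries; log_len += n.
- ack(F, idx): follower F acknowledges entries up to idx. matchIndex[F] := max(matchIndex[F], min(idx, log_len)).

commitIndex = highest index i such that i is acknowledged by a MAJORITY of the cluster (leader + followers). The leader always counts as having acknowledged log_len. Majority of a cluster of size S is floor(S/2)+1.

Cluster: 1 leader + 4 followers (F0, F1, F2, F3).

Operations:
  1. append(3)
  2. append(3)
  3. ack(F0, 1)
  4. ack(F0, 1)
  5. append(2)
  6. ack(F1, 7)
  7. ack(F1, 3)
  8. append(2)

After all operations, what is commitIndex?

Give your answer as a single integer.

Answer: 1

Derivation:
Op 1: append 3 -> log_len=3
Op 2: append 3 -> log_len=6
Op 3: F0 acks idx 1 -> match: F0=1 F1=0 F2=0 F3=0; commitIndex=0
Op 4: F0 acks idx 1 -> match: F0=1 F1=0 F2=0 F3=0; commitIndex=0
Op 5: append 2 -> log_len=8
Op 6: F1 acks idx 7 -> match: F0=1 F1=7 F2=0 F3=0; commitIndex=1
Op 7: F1 acks idx 3 -> match: F0=1 F1=7 F2=0 F3=0; commitIndex=1
Op 8: append 2 -> log_len=10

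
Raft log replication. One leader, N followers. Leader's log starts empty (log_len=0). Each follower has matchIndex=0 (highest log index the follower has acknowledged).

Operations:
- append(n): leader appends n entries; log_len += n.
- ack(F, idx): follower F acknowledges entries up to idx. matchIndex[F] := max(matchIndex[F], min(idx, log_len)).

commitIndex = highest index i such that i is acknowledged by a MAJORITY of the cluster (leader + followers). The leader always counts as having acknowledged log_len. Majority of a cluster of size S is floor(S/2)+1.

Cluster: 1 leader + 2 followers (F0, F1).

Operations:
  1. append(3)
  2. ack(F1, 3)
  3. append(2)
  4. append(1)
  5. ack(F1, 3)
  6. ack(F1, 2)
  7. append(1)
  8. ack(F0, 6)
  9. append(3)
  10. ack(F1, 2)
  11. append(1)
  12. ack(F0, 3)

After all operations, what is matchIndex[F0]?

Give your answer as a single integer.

Op 1: append 3 -> log_len=3
Op 2: F1 acks idx 3 -> match: F0=0 F1=3; commitIndex=3
Op 3: append 2 -> log_len=5
Op 4: append 1 -> log_len=6
Op 5: F1 acks idx 3 -> match: F0=0 F1=3; commitIndex=3
Op 6: F1 acks idx 2 -> match: F0=0 F1=3; commitIndex=3
Op 7: append 1 -> log_len=7
Op 8: F0 acks idx 6 -> match: F0=6 F1=3; commitIndex=6
Op 9: append 3 -> log_len=10
Op 10: F1 acks idx 2 -> match: F0=6 F1=3; commitIndex=6
Op 11: append 1 -> log_len=11
Op 12: F0 acks idx 3 -> match: F0=6 F1=3; commitIndex=6

Answer: 6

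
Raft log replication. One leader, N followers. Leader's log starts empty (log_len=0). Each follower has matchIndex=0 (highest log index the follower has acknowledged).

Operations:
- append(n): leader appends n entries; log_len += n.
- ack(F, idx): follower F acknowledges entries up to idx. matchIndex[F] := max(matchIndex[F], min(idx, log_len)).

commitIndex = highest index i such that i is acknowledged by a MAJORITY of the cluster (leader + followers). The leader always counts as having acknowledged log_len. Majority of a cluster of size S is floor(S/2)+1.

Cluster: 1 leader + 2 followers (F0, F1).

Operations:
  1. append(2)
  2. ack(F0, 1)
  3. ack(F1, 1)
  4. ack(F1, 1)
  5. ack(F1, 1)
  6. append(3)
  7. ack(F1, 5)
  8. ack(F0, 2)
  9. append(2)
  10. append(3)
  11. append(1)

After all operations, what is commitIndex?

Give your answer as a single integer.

Answer: 5

Derivation:
Op 1: append 2 -> log_len=2
Op 2: F0 acks idx 1 -> match: F0=1 F1=0; commitIndex=1
Op 3: F1 acks idx 1 -> match: F0=1 F1=1; commitIndex=1
Op 4: F1 acks idx 1 -> match: F0=1 F1=1; commitIndex=1
Op 5: F1 acks idx 1 -> match: F0=1 F1=1; commitIndex=1
Op 6: append 3 -> log_len=5
Op 7: F1 acks idx 5 -> match: F0=1 F1=5; commitIndex=5
Op 8: F0 acks idx 2 -> match: F0=2 F1=5; commitIndex=5
Op 9: append 2 -> log_len=7
Op 10: append 3 -> log_len=10
Op 11: append 1 -> log_len=11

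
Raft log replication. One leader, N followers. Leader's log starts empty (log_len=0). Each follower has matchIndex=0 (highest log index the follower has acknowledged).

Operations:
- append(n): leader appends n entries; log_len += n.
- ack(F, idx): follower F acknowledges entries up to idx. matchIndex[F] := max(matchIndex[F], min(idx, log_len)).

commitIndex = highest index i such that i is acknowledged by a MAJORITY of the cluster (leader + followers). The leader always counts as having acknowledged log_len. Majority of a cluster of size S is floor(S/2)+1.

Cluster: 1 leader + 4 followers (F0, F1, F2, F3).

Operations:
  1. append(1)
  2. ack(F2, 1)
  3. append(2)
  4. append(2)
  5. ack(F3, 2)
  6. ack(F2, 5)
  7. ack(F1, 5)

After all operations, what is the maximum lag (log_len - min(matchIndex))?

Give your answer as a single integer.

Answer: 5

Derivation:
Op 1: append 1 -> log_len=1
Op 2: F2 acks idx 1 -> match: F0=0 F1=0 F2=1 F3=0; commitIndex=0
Op 3: append 2 -> log_len=3
Op 4: append 2 -> log_len=5
Op 5: F3 acks idx 2 -> match: F0=0 F1=0 F2=1 F3=2; commitIndex=1
Op 6: F2 acks idx 5 -> match: F0=0 F1=0 F2=5 F3=2; commitIndex=2
Op 7: F1 acks idx 5 -> match: F0=0 F1=5 F2=5 F3=2; commitIndex=5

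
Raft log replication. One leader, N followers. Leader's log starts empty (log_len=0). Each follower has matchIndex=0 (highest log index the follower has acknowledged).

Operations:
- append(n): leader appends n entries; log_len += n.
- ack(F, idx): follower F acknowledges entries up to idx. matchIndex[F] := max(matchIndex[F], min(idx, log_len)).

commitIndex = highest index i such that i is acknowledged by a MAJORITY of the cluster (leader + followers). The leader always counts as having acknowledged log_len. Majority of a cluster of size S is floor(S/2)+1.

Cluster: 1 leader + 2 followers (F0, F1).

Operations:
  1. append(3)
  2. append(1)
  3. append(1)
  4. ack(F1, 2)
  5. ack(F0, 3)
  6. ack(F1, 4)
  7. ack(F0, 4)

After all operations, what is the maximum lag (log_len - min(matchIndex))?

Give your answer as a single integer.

Answer: 1

Derivation:
Op 1: append 3 -> log_len=3
Op 2: append 1 -> log_len=4
Op 3: append 1 -> log_len=5
Op 4: F1 acks idx 2 -> match: F0=0 F1=2; commitIndex=2
Op 5: F0 acks idx 3 -> match: F0=3 F1=2; commitIndex=3
Op 6: F1 acks idx 4 -> match: F0=3 F1=4; commitIndex=4
Op 7: F0 acks idx 4 -> match: F0=4 F1=4; commitIndex=4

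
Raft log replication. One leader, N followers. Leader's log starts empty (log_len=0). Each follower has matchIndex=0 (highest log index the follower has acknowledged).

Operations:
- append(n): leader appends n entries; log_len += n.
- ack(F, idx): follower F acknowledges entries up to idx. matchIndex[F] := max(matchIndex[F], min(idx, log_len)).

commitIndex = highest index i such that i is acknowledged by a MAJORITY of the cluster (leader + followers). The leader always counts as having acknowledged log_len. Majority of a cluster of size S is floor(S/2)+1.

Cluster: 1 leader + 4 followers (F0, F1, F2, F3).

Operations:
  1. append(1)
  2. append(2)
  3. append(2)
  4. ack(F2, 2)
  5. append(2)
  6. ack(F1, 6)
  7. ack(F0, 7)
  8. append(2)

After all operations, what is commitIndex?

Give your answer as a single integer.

Op 1: append 1 -> log_len=1
Op 2: append 2 -> log_len=3
Op 3: append 2 -> log_len=5
Op 4: F2 acks idx 2 -> match: F0=0 F1=0 F2=2 F3=0; commitIndex=0
Op 5: append 2 -> log_len=7
Op 6: F1 acks idx 6 -> match: F0=0 F1=6 F2=2 F3=0; commitIndex=2
Op 7: F0 acks idx 7 -> match: F0=7 F1=6 F2=2 F3=0; commitIndex=6
Op 8: append 2 -> log_len=9

Answer: 6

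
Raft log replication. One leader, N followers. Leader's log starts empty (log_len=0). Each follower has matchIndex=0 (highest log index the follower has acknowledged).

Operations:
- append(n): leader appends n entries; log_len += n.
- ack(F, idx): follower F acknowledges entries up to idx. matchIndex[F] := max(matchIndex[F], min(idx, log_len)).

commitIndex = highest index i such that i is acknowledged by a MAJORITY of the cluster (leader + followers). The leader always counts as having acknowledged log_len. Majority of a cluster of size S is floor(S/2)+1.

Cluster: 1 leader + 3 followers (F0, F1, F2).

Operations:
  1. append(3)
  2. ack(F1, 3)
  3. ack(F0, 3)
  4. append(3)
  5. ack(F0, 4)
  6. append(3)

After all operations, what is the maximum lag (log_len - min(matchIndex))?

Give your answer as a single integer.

Op 1: append 3 -> log_len=3
Op 2: F1 acks idx 3 -> match: F0=0 F1=3 F2=0; commitIndex=0
Op 3: F0 acks idx 3 -> match: F0=3 F1=3 F2=0; commitIndex=3
Op 4: append 3 -> log_len=6
Op 5: F0 acks idx 4 -> match: F0=4 F1=3 F2=0; commitIndex=3
Op 6: append 3 -> log_len=9

Answer: 9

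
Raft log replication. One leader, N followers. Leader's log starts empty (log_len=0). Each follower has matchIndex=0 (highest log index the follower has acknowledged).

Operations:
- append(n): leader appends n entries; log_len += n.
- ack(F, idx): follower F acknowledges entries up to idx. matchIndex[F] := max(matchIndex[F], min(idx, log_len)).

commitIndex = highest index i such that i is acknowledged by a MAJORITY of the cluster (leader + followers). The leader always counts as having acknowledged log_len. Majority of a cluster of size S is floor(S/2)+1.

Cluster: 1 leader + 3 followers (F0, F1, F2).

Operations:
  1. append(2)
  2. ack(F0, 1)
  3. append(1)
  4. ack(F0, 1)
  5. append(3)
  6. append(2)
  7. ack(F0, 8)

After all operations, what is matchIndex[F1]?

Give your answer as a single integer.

Answer: 0

Derivation:
Op 1: append 2 -> log_len=2
Op 2: F0 acks idx 1 -> match: F0=1 F1=0 F2=0; commitIndex=0
Op 3: append 1 -> log_len=3
Op 4: F0 acks idx 1 -> match: F0=1 F1=0 F2=0; commitIndex=0
Op 5: append 3 -> log_len=6
Op 6: append 2 -> log_len=8
Op 7: F0 acks idx 8 -> match: F0=8 F1=0 F2=0; commitIndex=0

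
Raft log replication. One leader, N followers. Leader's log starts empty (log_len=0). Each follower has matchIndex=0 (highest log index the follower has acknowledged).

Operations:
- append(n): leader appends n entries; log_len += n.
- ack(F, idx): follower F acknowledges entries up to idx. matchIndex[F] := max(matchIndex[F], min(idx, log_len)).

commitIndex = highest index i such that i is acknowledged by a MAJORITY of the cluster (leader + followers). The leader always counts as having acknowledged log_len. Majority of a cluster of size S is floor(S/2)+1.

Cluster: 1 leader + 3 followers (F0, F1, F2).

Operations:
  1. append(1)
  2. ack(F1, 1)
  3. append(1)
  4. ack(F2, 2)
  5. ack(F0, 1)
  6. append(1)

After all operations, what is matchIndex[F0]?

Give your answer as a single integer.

Answer: 1

Derivation:
Op 1: append 1 -> log_len=1
Op 2: F1 acks idx 1 -> match: F0=0 F1=1 F2=0; commitIndex=0
Op 3: append 1 -> log_len=2
Op 4: F2 acks idx 2 -> match: F0=0 F1=1 F2=2; commitIndex=1
Op 5: F0 acks idx 1 -> match: F0=1 F1=1 F2=2; commitIndex=1
Op 6: append 1 -> log_len=3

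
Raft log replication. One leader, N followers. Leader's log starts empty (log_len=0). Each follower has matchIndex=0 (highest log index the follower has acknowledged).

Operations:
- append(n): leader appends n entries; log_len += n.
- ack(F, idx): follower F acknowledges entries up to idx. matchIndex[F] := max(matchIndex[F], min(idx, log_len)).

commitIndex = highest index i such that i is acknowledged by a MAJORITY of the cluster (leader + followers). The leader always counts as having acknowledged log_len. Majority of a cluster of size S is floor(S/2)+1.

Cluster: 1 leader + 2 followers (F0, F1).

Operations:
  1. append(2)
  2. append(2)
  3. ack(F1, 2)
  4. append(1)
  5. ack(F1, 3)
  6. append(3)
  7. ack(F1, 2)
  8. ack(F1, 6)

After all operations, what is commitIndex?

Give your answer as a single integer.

Answer: 6

Derivation:
Op 1: append 2 -> log_len=2
Op 2: append 2 -> log_len=4
Op 3: F1 acks idx 2 -> match: F0=0 F1=2; commitIndex=2
Op 4: append 1 -> log_len=5
Op 5: F1 acks idx 3 -> match: F0=0 F1=3; commitIndex=3
Op 6: append 3 -> log_len=8
Op 7: F1 acks idx 2 -> match: F0=0 F1=3; commitIndex=3
Op 8: F1 acks idx 6 -> match: F0=0 F1=6; commitIndex=6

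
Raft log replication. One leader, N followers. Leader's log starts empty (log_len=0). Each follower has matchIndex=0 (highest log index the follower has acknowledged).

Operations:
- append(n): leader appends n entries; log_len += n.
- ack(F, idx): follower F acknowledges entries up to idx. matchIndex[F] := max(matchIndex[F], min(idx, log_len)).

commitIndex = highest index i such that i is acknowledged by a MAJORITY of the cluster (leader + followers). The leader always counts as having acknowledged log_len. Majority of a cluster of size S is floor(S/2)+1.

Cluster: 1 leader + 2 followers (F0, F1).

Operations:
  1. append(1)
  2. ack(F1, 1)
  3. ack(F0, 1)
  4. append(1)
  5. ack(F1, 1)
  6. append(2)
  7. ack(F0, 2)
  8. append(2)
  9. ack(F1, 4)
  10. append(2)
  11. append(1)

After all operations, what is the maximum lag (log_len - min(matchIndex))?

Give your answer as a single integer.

Answer: 7

Derivation:
Op 1: append 1 -> log_len=1
Op 2: F1 acks idx 1 -> match: F0=0 F1=1; commitIndex=1
Op 3: F0 acks idx 1 -> match: F0=1 F1=1; commitIndex=1
Op 4: append 1 -> log_len=2
Op 5: F1 acks idx 1 -> match: F0=1 F1=1; commitIndex=1
Op 6: append 2 -> log_len=4
Op 7: F0 acks idx 2 -> match: F0=2 F1=1; commitIndex=2
Op 8: append 2 -> log_len=6
Op 9: F1 acks idx 4 -> match: F0=2 F1=4; commitIndex=4
Op 10: append 2 -> log_len=8
Op 11: append 1 -> log_len=9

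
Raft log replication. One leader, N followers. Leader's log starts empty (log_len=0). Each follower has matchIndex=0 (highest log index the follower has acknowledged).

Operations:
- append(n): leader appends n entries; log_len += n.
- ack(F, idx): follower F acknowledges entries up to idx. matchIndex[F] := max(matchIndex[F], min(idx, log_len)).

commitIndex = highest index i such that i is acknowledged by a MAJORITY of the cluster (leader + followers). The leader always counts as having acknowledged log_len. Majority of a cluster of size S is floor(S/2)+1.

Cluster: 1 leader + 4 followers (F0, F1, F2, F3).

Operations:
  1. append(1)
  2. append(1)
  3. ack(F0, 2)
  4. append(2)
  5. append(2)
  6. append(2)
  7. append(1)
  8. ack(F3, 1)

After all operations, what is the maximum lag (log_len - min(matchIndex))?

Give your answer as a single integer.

Op 1: append 1 -> log_len=1
Op 2: append 1 -> log_len=2
Op 3: F0 acks idx 2 -> match: F0=2 F1=0 F2=0 F3=0; commitIndex=0
Op 4: append 2 -> log_len=4
Op 5: append 2 -> log_len=6
Op 6: append 2 -> log_len=8
Op 7: append 1 -> log_len=9
Op 8: F3 acks idx 1 -> match: F0=2 F1=0 F2=0 F3=1; commitIndex=1

Answer: 9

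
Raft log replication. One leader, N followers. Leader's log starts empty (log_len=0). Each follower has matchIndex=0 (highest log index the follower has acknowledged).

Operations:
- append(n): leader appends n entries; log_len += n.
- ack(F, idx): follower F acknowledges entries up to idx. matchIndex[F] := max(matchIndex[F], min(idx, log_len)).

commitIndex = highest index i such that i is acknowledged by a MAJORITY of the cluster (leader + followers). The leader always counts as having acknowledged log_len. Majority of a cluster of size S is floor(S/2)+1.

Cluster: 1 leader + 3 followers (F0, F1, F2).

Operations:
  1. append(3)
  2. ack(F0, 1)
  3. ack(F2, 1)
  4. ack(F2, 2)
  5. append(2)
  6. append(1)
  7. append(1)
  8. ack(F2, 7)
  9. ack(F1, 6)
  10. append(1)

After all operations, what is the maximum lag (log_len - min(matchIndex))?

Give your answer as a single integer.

Op 1: append 3 -> log_len=3
Op 2: F0 acks idx 1 -> match: F0=1 F1=0 F2=0; commitIndex=0
Op 3: F2 acks idx 1 -> match: F0=1 F1=0 F2=1; commitIndex=1
Op 4: F2 acks idx 2 -> match: F0=1 F1=0 F2=2; commitIndex=1
Op 5: append 2 -> log_len=5
Op 6: append 1 -> log_len=6
Op 7: append 1 -> log_len=7
Op 8: F2 acks idx 7 -> match: F0=1 F1=0 F2=7; commitIndex=1
Op 9: F1 acks idx 6 -> match: F0=1 F1=6 F2=7; commitIndex=6
Op 10: append 1 -> log_len=8

Answer: 7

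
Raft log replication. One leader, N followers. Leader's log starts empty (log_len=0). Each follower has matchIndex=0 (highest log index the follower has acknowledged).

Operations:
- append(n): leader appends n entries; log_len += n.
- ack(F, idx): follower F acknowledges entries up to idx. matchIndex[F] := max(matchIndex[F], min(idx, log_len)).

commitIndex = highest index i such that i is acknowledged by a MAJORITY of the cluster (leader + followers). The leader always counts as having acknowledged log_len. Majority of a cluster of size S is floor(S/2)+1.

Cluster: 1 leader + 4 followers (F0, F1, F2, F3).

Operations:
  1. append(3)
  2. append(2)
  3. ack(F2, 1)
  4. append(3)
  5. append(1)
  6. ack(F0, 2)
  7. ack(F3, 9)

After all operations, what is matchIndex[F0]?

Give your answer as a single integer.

Op 1: append 3 -> log_len=3
Op 2: append 2 -> log_len=5
Op 3: F2 acks idx 1 -> match: F0=0 F1=0 F2=1 F3=0; commitIndex=0
Op 4: append 3 -> log_len=8
Op 5: append 1 -> log_len=9
Op 6: F0 acks idx 2 -> match: F0=2 F1=0 F2=1 F3=0; commitIndex=1
Op 7: F3 acks idx 9 -> match: F0=2 F1=0 F2=1 F3=9; commitIndex=2

Answer: 2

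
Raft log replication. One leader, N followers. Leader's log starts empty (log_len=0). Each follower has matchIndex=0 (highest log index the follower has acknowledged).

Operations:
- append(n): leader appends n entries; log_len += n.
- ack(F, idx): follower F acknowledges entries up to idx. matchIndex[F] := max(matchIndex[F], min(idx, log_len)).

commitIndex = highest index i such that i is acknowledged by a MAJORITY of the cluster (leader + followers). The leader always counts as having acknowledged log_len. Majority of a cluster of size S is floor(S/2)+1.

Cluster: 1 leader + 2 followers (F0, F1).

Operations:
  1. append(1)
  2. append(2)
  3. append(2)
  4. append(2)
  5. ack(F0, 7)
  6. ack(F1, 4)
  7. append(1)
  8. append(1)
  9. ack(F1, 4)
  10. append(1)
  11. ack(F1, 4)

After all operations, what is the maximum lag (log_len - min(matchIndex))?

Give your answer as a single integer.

Op 1: append 1 -> log_len=1
Op 2: append 2 -> log_len=3
Op 3: append 2 -> log_len=5
Op 4: append 2 -> log_len=7
Op 5: F0 acks idx 7 -> match: F0=7 F1=0; commitIndex=7
Op 6: F1 acks idx 4 -> match: F0=7 F1=4; commitIndex=7
Op 7: append 1 -> log_len=8
Op 8: append 1 -> log_len=9
Op 9: F1 acks idx 4 -> match: F0=7 F1=4; commitIndex=7
Op 10: append 1 -> log_len=10
Op 11: F1 acks idx 4 -> match: F0=7 F1=4; commitIndex=7

Answer: 6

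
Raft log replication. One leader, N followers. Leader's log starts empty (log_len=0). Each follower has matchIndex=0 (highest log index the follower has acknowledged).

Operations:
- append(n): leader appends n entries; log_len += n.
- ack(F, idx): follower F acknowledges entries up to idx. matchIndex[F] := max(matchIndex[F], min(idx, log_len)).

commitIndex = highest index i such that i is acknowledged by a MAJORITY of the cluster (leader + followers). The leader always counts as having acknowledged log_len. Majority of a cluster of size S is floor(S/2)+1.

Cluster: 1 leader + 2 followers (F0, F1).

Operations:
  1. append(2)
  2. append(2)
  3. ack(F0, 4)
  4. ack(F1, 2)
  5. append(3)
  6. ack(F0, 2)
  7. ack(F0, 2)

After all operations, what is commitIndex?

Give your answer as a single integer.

Answer: 4

Derivation:
Op 1: append 2 -> log_len=2
Op 2: append 2 -> log_len=4
Op 3: F0 acks idx 4 -> match: F0=4 F1=0; commitIndex=4
Op 4: F1 acks idx 2 -> match: F0=4 F1=2; commitIndex=4
Op 5: append 3 -> log_len=7
Op 6: F0 acks idx 2 -> match: F0=4 F1=2; commitIndex=4
Op 7: F0 acks idx 2 -> match: F0=4 F1=2; commitIndex=4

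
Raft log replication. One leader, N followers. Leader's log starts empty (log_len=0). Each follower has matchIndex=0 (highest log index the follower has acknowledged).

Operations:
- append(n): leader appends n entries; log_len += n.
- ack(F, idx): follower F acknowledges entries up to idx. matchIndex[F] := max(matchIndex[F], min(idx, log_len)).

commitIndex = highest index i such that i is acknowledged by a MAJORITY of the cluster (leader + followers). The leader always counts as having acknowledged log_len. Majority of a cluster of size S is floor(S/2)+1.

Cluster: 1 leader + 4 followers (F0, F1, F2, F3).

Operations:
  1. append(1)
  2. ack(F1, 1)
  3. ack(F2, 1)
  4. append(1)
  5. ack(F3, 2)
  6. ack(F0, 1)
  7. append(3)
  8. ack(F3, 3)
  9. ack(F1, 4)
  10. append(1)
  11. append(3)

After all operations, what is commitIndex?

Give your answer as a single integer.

Op 1: append 1 -> log_len=1
Op 2: F1 acks idx 1 -> match: F0=0 F1=1 F2=0 F3=0; commitIndex=0
Op 3: F2 acks idx 1 -> match: F0=0 F1=1 F2=1 F3=0; commitIndex=1
Op 4: append 1 -> log_len=2
Op 5: F3 acks idx 2 -> match: F0=0 F1=1 F2=1 F3=2; commitIndex=1
Op 6: F0 acks idx 1 -> match: F0=1 F1=1 F2=1 F3=2; commitIndex=1
Op 7: append 3 -> log_len=5
Op 8: F3 acks idx 3 -> match: F0=1 F1=1 F2=1 F3=3; commitIndex=1
Op 9: F1 acks idx 4 -> match: F0=1 F1=4 F2=1 F3=3; commitIndex=3
Op 10: append 1 -> log_len=6
Op 11: append 3 -> log_len=9

Answer: 3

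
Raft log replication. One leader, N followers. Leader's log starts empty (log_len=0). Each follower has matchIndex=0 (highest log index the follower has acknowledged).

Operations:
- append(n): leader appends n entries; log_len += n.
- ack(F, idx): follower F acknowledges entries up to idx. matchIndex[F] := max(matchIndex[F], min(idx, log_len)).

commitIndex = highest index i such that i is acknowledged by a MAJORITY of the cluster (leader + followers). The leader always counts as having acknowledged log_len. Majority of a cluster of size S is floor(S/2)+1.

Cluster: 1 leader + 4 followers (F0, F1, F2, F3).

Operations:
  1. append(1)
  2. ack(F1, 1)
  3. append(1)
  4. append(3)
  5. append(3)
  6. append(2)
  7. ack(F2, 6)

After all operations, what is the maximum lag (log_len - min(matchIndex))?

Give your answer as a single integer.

Answer: 10

Derivation:
Op 1: append 1 -> log_len=1
Op 2: F1 acks idx 1 -> match: F0=0 F1=1 F2=0 F3=0; commitIndex=0
Op 3: append 1 -> log_len=2
Op 4: append 3 -> log_len=5
Op 5: append 3 -> log_len=8
Op 6: append 2 -> log_len=10
Op 7: F2 acks idx 6 -> match: F0=0 F1=1 F2=6 F3=0; commitIndex=1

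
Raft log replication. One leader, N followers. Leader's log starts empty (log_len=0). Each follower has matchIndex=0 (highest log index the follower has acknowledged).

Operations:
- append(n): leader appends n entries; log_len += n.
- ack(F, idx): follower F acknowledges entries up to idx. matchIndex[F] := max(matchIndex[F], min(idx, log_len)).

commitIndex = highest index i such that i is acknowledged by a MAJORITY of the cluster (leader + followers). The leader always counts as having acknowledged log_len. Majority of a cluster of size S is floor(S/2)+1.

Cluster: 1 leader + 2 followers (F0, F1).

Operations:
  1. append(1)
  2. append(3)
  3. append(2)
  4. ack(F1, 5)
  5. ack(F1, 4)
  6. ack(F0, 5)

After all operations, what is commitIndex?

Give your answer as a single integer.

Answer: 5

Derivation:
Op 1: append 1 -> log_len=1
Op 2: append 3 -> log_len=4
Op 3: append 2 -> log_len=6
Op 4: F1 acks idx 5 -> match: F0=0 F1=5; commitIndex=5
Op 5: F1 acks idx 4 -> match: F0=0 F1=5; commitIndex=5
Op 6: F0 acks idx 5 -> match: F0=5 F1=5; commitIndex=5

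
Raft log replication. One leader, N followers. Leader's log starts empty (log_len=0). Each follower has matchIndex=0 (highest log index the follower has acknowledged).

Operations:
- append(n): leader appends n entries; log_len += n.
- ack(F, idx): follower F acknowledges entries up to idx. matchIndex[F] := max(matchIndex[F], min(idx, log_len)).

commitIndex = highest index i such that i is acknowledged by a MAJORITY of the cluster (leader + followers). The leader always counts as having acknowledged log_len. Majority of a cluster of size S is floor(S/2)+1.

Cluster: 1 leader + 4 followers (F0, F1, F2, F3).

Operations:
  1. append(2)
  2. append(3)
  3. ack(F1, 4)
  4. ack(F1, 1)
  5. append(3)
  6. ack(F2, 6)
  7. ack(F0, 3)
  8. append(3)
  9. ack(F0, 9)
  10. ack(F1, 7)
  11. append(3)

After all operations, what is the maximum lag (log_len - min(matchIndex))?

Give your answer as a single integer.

Answer: 14

Derivation:
Op 1: append 2 -> log_len=2
Op 2: append 3 -> log_len=5
Op 3: F1 acks idx 4 -> match: F0=0 F1=4 F2=0 F3=0; commitIndex=0
Op 4: F1 acks idx 1 -> match: F0=0 F1=4 F2=0 F3=0; commitIndex=0
Op 5: append 3 -> log_len=8
Op 6: F2 acks idx 6 -> match: F0=0 F1=4 F2=6 F3=0; commitIndex=4
Op 7: F0 acks idx 3 -> match: F0=3 F1=4 F2=6 F3=0; commitIndex=4
Op 8: append 3 -> log_len=11
Op 9: F0 acks idx 9 -> match: F0=9 F1=4 F2=6 F3=0; commitIndex=6
Op 10: F1 acks idx 7 -> match: F0=9 F1=7 F2=6 F3=0; commitIndex=7
Op 11: append 3 -> log_len=14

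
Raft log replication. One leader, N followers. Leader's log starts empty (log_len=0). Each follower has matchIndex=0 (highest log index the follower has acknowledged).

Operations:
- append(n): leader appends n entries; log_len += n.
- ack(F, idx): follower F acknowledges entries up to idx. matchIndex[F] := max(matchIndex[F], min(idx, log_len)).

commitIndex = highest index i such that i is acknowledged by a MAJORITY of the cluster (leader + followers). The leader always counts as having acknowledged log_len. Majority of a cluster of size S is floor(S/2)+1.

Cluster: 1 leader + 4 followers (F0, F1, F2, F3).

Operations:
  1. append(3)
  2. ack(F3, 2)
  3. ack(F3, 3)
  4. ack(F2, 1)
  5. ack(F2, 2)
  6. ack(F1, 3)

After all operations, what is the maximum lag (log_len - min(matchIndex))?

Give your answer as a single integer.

Op 1: append 3 -> log_len=3
Op 2: F3 acks idx 2 -> match: F0=0 F1=0 F2=0 F3=2; commitIndex=0
Op 3: F3 acks idx 3 -> match: F0=0 F1=0 F2=0 F3=3; commitIndex=0
Op 4: F2 acks idx 1 -> match: F0=0 F1=0 F2=1 F3=3; commitIndex=1
Op 5: F2 acks idx 2 -> match: F0=0 F1=0 F2=2 F3=3; commitIndex=2
Op 6: F1 acks idx 3 -> match: F0=0 F1=3 F2=2 F3=3; commitIndex=3

Answer: 3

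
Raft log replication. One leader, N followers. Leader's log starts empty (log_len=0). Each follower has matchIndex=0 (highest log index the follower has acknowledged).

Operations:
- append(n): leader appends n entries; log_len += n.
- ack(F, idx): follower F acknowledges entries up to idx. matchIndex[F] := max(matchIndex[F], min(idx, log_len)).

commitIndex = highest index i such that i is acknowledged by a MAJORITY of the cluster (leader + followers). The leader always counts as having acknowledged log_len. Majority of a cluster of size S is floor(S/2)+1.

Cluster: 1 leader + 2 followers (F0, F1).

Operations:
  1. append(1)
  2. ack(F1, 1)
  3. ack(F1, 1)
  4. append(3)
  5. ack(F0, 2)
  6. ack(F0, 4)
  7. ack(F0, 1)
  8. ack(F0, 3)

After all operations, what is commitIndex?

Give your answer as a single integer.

Answer: 4

Derivation:
Op 1: append 1 -> log_len=1
Op 2: F1 acks idx 1 -> match: F0=0 F1=1; commitIndex=1
Op 3: F1 acks idx 1 -> match: F0=0 F1=1; commitIndex=1
Op 4: append 3 -> log_len=4
Op 5: F0 acks idx 2 -> match: F0=2 F1=1; commitIndex=2
Op 6: F0 acks idx 4 -> match: F0=4 F1=1; commitIndex=4
Op 7: F0 acks idx 1 -> match: F0=4 F1=1; commitIndex=4
Op 8: F0 acks idx 3 -> match: F0=4 F1=1; commitIndex=4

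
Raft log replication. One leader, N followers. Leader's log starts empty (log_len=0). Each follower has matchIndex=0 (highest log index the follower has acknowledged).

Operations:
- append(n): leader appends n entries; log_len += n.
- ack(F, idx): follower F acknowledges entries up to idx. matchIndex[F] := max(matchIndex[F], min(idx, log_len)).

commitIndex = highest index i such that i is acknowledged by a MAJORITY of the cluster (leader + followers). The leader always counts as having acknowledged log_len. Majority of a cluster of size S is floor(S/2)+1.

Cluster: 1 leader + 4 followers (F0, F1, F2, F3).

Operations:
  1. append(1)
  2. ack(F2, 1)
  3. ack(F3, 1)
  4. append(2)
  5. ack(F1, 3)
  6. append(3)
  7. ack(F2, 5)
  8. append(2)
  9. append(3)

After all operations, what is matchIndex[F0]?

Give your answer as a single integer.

Answer: 0

Derivation:
Op 1: append 1 -> log_len=1
Op 2: F2 acks idx 1 -> match: F0=0 F1=0 F2=1 F3=0; commitIndex=0
Op 3: F3 acks idx 1 -> match: F0=0 F1=0 F2=1 F3=1; commitIndex=1
Op 4: append 2 -> log_len=3
Op 5: F1 acks idx 3 -> match: F0=0 F1=3 F2=1 F3=1; commitIndex=1
Op 6: append 3 -> log_len=6
Op 7: F2 acks idx 5 -> match: F0=0 F1=3 F2=5 F3=1; commitIndex=3
Op 8: append 2 -> log_len=8
Op 9: append 3 -> log_len=11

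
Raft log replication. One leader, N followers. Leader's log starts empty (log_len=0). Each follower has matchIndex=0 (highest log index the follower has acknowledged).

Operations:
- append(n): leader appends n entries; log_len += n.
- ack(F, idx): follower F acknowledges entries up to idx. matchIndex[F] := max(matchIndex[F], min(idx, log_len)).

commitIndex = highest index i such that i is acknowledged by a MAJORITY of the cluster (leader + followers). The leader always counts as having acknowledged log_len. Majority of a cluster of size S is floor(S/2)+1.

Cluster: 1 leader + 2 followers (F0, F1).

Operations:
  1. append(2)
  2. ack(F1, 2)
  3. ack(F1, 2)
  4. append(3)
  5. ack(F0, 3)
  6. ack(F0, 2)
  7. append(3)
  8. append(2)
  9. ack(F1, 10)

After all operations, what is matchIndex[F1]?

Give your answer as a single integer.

Answer: 10

Derivation:
Op 1: append 2 -> log_len=2
Op 2: F1 acks idx 2 -> match: F0=0 F1=2; commitIndex=2
Op 3: F1 acks idx 2 -> match: F0=0 F1=2; commitIndex=2
Op 4: append 3 -> log_len=5
Op 5: F0 acks idx 3 -> match: F0=3 F1=2; commitIndex=3
Op 6: F0 acks idx 2 -> match: F0=3 F1=2; commitIndex=3
Op 7: append 3 -> log_len=8
Op 8: append 2 -> log_len=10
Op 9: F1 acks idx 10 -> match: F0=3 F1=10; commitIndex=10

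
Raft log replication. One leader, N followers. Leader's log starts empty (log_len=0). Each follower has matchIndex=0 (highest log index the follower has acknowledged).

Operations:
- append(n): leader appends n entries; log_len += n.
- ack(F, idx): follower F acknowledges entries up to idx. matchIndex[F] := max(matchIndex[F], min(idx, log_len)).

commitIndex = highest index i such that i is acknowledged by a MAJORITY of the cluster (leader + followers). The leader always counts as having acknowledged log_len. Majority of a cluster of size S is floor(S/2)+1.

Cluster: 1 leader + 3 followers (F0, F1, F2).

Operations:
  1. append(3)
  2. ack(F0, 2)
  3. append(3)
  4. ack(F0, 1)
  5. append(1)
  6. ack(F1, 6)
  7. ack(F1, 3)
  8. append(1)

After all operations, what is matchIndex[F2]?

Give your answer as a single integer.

Answer: 0

Derivation:
Op 1: append 3 -> log_len=3
Op 2: F0 acks idx 2 -> match: F0=2 F1=0 F2=0; commitIndex=0
Op 3: append 3 -> log_len=6
Op 4: F0 acks idx 1 -> match: F0=2 F1=0 F2=0; commitIndex=0
Op 5: append 1 -> log_len=7
Op 6: F1 acks idx 6 -> match: F0=2 F1=6 F2=0; commitIndex=2
Op 7: F1 acks idx 3 -> match: F0=2 F1=6 F2=0; commitIndex=2
Op 8: append 1 -> log_len=8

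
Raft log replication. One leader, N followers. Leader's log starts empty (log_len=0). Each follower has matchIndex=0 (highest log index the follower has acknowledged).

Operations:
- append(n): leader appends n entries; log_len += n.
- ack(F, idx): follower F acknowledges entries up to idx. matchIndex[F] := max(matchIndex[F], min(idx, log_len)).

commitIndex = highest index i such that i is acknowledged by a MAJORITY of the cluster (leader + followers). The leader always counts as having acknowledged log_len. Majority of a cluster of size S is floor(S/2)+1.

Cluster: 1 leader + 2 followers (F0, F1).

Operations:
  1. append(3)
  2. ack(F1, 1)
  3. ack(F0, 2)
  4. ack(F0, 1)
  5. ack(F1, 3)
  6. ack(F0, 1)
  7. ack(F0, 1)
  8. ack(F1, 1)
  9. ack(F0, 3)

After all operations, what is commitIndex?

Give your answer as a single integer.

Op 1: append 3 -> log_len=3
Op 2: F1 acks idx 1 -> match: F0=0 F1=1; commitIndex=1
Op 3: F0 acks idx 2 -> match: F0=2 F1=1; commitIndex=2
Op 4: F0 acks idx 1 -> match: F0=2 F1=1; commitIndex=2
Op 5: F1 acks idx 3 -> match: F0=2 F1=3; commitIndex=3
Op 6: F0 acks idx 1 -> match: F0=2 F1=3; commitIndex=3
Op 7: F0 acks idx 1 -> match: F0=2 F1=3; commitIndex=3
Op 8: F1 acks idx 1 -> match: F0=2 F1=3; commitIndex=3
Op 9: F0 acks idx 3 -> match: F0=3 F1=3; commitIndex=3

Answer: 3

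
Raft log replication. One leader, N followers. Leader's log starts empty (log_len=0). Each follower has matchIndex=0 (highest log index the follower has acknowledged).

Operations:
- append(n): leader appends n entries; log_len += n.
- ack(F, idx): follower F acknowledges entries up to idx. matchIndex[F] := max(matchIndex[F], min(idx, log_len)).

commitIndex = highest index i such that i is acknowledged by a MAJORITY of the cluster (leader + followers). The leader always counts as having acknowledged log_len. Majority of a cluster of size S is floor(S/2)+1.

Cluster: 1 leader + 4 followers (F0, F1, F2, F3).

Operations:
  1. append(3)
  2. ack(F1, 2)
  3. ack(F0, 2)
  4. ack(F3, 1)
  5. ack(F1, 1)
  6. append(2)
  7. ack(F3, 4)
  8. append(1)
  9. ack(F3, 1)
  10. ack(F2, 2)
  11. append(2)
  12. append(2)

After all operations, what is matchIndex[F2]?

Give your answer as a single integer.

Answer: 2

Derivation:
Op 1: append 3 -> log_len=3
Op 2: F1 acks idx 2 -> match: F0=0 F1=2 F2=0 F3=0; commitIndex=0
Op 3: F0 acks idx 2 -> match: F0=2 F1=2 F2=0 F3=0; commitIndex=2
Op 4: F3 acks idx 1 -> match: F0=2 F1=2 F2=0 F3=1; commitIndex=2
Op 5: F1 acks idx 1 -> match: F0=2 F1=2 F2=0 F3=1; commitIndex=2
Op 6: append 2 -> log_len=5
Op 7: F3 acks idx 4 -> match: F0=2 F1=2 F2=0 F3=4; commitIndex=2
Op 8: append 1 -> log_len=6
Op 9: F3 acks idx 1 -> match: F0=2 F1=2 F2=0 F3=4; commitIndex=2
Op 10: F2 acks idx 2 -> match: F0=2 F1=2 F2=2 F3=4; commitIndex=2
Op 11: append 2 -> log_len=8
Op 12: append 2 -> log_len=10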